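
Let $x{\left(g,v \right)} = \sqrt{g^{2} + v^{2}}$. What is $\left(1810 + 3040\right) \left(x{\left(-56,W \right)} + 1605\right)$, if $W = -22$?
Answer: $7784250 + 9700 \sqrt{905} \approx 8.0761 \cdot 10^{6}$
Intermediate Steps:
$\left(1810 + 3040\right) \left(x{\left(-56,W \right)} + 1605\right) = \left(1810 + 3040\right) \left(\sqrt{\left(-56\right)^{2} + \left(-22\right)^{2}} + 1605\right) = 4850 \left(\sqrt{3136 + 484} + 1605\right) = 4850 \left(\sqrt{3620} + 1605\right) = 4850 \left(2 \sqrt{905} + 1605\right) = 4850 \left(1605 + 2 \sqrt{905}\right) = 7784250 + 9700 \sqrt{905}$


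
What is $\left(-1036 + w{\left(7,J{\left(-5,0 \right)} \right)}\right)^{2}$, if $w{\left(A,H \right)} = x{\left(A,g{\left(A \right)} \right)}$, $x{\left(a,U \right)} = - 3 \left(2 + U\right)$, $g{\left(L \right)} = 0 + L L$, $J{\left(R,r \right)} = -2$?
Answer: $1413721$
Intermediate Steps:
$g{\left(L \right)} = L^{2}$ ($g{\left(L \right)} = 0 + L^{2} = L^{2}$)
$x{\left(a,U \right)} = -6 - 3 U$
$w{\left(A,H \right)} = -6 - 3 A^{2}$
$\left(-1036 + w{\left(7,J{\left(-5,0 \right)} \right)}\right)^{2} = \left(-1036 - \left(6 + 3 \cdot 7^{2}\right)\right)^{2} = \left(-1036 - 153\right)^{2} = \left(-1189\right)^{2} = 1413721$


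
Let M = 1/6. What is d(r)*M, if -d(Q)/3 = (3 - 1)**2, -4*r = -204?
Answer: -2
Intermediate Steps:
r = 51 (r = -1/4*(-204) = 51)
d(Q) = -12 (d(Q) = -3*(3 - 1)**2 = -3*2**2 = -3*4 = -12)
M = 1/6 ≈ 0.16667
d(r)*M = -12*1/6 = -2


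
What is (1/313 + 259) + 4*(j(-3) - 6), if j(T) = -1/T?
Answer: 221920/939 ≈ 236.34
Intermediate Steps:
(1/313 + 259) + 4*(j(-3) - 6) = (1/313 + 259) + 4*(-1/(-3) - 6) = (1/313 + 259) + 4*(-1*(-⅓) - 6) = 81068/313 + 4*(⅓ - 6) = 81068/313 + 4*(-17/3) = 81068/313 - 68/3 = 221920/939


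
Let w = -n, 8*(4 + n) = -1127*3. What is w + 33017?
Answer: 267549/8 ≈ 33444.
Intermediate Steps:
n = -3413/8 (n = -4 + (-1127*3)/8 = -4 + (1/8)*(-3381) = -4 - 3381/8 = -3413/8 ≈ -426.63)
w = 3413/8 (w = -1*(-3413/8) = 3413/8 ≈ 426.63)
w + 33017 = 3413/8 + 33017 = 267549/8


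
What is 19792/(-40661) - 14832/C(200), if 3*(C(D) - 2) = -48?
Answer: 301403432/284627 ≈ 1058.9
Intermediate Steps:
C(D) = -14 (C(D) = 2 + (1/3)*(-48) = 2 - 16 = -14)
19792/(-40661) - 14832/C(200) = 19792/(-40661) - 14832/(-14) = 19792*(-1/40661) - 14832*(-1/14) = -19792/40661 + 7416/7 = 301403432/284627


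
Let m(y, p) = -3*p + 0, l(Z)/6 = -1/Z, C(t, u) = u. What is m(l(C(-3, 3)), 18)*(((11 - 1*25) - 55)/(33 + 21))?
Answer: 69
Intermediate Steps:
l(Z) = -6/Z (l(Z) = 6*(-1/Z) = -6/Z)
m(y, p) = -3*p
m(l(C(-3, 3)), 18)*(((11 - 1*25) - 55)/(33 + 21)) = (-3*18)*(((11 - 1*25) - 55)/(33 + 21)) = -54*((11 - 25) - 55)/54 = -54*(-14 - 55)/54 = -(-3726)/54 = -54*(-23/18) = 69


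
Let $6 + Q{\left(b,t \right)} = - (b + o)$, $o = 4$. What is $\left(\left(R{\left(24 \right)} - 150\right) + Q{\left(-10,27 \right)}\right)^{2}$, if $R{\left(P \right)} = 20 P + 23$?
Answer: $124609$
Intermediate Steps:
$Q{\left(b,t \right)} = -10 - b$ ($Q{\left(b,t \right)} = -6 - \left(b + 4\right) = -6 - \left(4 + b\right) = -10 - b$)
$R{\left(P \right)} = 23 + 20 P$
$\left(\left(R{\left(24 \right)} - 150\right) + Q{\left(-10,27 \right)}\right)^{2} = \left(\left(\left(23 + 20 \cdot 24\right) - 150\right) - 0\right)^{2} = \left(\left(\left(23 + 480\right) - 150\right) + \left(-10 + 10\right)\right)^{2} = \left(\left(503 - 150\right) + 0\right)^{2} = \left(353 + 0\right)^{2} = 353^{2} = 124609$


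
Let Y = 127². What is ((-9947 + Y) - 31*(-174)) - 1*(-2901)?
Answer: 14477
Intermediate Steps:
Y = 16129
((-9947 + Y) - 31*(-174)) - 1*(-2901) = ((-9947 + 16129) - 31*(-174)) - 1*(-2901) = (6182 + 5394) + 2901 = 11576 + 2901 = 14477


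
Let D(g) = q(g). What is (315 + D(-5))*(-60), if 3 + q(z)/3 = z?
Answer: -17460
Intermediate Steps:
q(z) = -9 + 3*z
D(g) = -9 + 3*g
(315 + D(-5))*(-60) = (315 + (-9 + 3*(-5)))*(-60) = (315 + (-9 - 15))*(-60) = (315 - 24)*(-60) = 291*(-60) = -17460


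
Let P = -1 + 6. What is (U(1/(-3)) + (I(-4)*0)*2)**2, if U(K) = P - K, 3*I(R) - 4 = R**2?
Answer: 256/9 ≈ 28.444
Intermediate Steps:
P = 5
I(R) = 4/3 + R**2/3
U(K) = 5 - K
(U(1/(-3)) + (I(-4)*0)*2)**2 = ((5 - 1/(-3)) + ((4/3 + (1/3)*(-4)**2)*0)*2)**2 = ((5 - 1*(-1/3)) + ((4/3 + (1/3)*16)*0)*2)**2 = ((5 + 1/3) + ((4/3 + 16/3)*0)*2)**2 = (16/3 + ((20/3)*0)*2)**2 = (16/3 + 0*2)**2 = (16/3 + 0)**2 = (16/3)**2 = 256/9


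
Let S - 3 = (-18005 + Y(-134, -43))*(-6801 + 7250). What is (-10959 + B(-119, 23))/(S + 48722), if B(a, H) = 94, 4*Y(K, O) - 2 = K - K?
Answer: 21730/16070591 ≈ 0.0013522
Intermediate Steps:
Y(K, O) = 1/2 (Y(K, O) = 1/2 + (K - K)/4 = 1/2 + (1/4)*0 = 1/2 + 0 = 1/2)
S = -16168035/2 (S = 3 + (-18005 + 1/2)*(-6801 + 7250) = 3 - 36009/2*449 = 3 - 16168041/2 = -16168035/2 ≈ -8.0840e+6)
(-10959 + B(-119, 23))/(S + 48722) = (-10959 + 94)/(-16168035/2 + 48722) = -10865/(-16070591/2) = -10865*(-2/16070591) = 21730/16070591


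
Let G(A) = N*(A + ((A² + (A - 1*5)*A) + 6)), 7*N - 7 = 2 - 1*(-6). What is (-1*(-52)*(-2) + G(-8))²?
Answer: 3104644/49 ≈ 63360.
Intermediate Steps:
N = 15/7 (N = 1 + (2 - 1*(-6))/7 = 1 + (2 + 6)/7 = 1 + (⅐)*8 = 1 + 8/7 = 15/7 ≈ 2.1429)
G(A) = 90/7 + 15*A/7 + 15*A²/7 + 15*A*(-5 + A)/7 (G(A) = 15*(A + ((A² + (A - 1*5)*A) + 6))/7 = 15*(A + ((A² + (A - 5)*A) + 6))/7 = 15*(A + ((A² + (-5 + A)*A) + 6))/7 = 15*(A + ((A² + A*(-5 + A)) + 6))/7 = 15*(A + (6 + A² + A*(-5 + A)))/7 = 15*(6 + A + A² + A*(-5 + A))/7 = 90/7 + 15*A/7 + 15*A²/7 + 15*A*(-5 + A)/7)
(-1*(-52)*(-2) + G(-8))² = (-1*(-52)*(-2) + (90/7 - 60/7*(-8) + (30/7)*(-8)²))² = (52*(-2) + (90/7 + 480/7 + (30/7)*64))² = (-104 + (90/7 + 480/7 + 1920/7))² = (-104 + 2490/7)² = (1762/7)² = 3104644/49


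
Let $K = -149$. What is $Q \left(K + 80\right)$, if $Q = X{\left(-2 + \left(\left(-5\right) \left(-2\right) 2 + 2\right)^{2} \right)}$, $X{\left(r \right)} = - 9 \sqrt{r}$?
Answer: $621 \sqrt{482} \approx 13634.0$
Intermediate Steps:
$Q = - 9 \sqrt{482}$ ($Q = - 9 \sqrt{-2 + \left(\left(-5\right) \left(-2\right) 2 + 2\right)^{2}} = - 9 \sqrt{-2 + \left(10 \cdot 2 + 2\right)^{2}} = - 9 \sqrt{-2 + \left(20 + 2\right)^{2}} = - 9 \sqrt{-2 + 22^{2}} = - 9 \sqrt{-2 + 484} = - 9 \sqrt{482} \approx -197.59$)
$Q \left(K + 80\right) = - 9 \sqrt{482} \left(-149 + 80\right) = - 9 \sqrt{482} \left(-69\right) = 621 \sqrt{482}$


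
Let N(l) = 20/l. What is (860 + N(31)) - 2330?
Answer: -45550/31 ≈ -1469.4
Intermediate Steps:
(860 + N(31)) - 2330 = (860 + 20/31) - 2330 = 26680/31 - 2330 = -45550/31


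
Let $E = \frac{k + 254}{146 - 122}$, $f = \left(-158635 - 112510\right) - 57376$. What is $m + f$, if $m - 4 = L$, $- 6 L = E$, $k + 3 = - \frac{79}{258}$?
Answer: $- \frac{12205128263}{37152} \approx -3.2852 \cdot 10^{5}$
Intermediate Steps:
$f = -328521$ ($f = -271145 - 57376 = -328521$)
$k = - \frac{853}{258}$ ($k = -3 - \frac{79}{258} = - \frac{853}{258} \approx -3.3062$)
$E = \frac{64679}{6192}$ ($E = \frac{- \frac{853}{258} + 254}{146 - 122} = \frac{64679}{258 \cdot 24} = \frac{64679}{258} \cdot \frac{1}{24} = \frac{64679}{6192} \approx 10.446$)
$L = - \frac{64679}{37152}$ ($L = \left(- \frac{1}{6}\right) \frac{64679}{6192} = - \frac{64679}{37152} \approx -1.7409$)
$m = \frac{83929}{37152}$ ($m = 4 - \frac{64679}{37152} = \frac{83929}{37152} \approx 2.2591$)
$m + f = \frac{83929}{37152} - 328521 = - \frac{12205128263}{37152}$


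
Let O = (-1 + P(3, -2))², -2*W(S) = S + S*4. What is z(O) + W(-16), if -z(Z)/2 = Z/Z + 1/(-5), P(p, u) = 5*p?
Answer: 192/5 ≈ 38.400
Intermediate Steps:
W(S) = -5*S/2 (W(S) = -(S + S*4)/2 = -(S + 4*S)/2 = -5*S/2)
O = 196 (O = (-1 + 5*3)² = (-1 + 15)² = 14² = 196)
z(Z) = -8/5 (z(Z) = -2*(Z/Z + 1/(-5)) = -2*(1 + 1*(-⅕)) = -2*(1 - ⅕) = -2*⅘ = -8/5)
z(O) + W(-16) = -8/5 - 5/2*(-16) = -8/5 + 40 = 192/5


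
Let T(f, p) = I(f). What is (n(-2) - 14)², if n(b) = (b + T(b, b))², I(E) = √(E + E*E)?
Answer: 96 + 64*√2 ≈ 186.51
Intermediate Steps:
I(E) = √(E + E²)
T(f, p) = √(f*(1 + f))
n(b) = (b + √(b*(1 + b)))²
(n(-2) - 14)² = ((-2 + √(-2*(1 - 2)))² - 14)² = ((-2 + √(-2*(-1)))² - 14)² = ((-2 + √2)² - 14)² = (-14 + (-2 + √2)²)²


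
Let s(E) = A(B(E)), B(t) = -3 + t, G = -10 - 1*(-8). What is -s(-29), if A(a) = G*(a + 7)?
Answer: -50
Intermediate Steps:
G = -2 (G = -10 + 8 = -2)
A(a) = -14 - 2*a (A(a) = -2*(a + 7) = -2*(7 + a) = -14 - 2*a)
s(E) = -8 - 2*E (s(E) = -14 - 2*(-3 + E) = -14 + (6 - 2*E) = -8 - 2*E)
-s(-29) = -(-8 - 2*(-29)) = -(-8 + 58) = -1*50 = -50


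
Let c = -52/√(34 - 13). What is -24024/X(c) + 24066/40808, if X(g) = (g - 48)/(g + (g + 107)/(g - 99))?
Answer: 9521868550776603/11832259910140 - 727437969258*√21/579899035 ≈ -4943.7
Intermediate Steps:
c = -52*√21/21 ≈ -11.347
X(g) = (-48 + g)/(g + (107 + g)/(-99 + g))
-24024/X(c) + 24066/40808 = -24024*(107 + (-52*√21/21)² - (-728)*√21/3)/(4752 + (-52*√21/21)² - (-364)*√21) + 24066/40808 = -24024*(107 + 2704/21 + 728*√21/3)/(4752 + 2704/21 + 364*√21) + 24066*(1/40808) = -24024*(4951/21 + 728*√21/3)/(102496/21 + 364*√21) + 12033/20404 = 12033/20404 - 24024*(4951/21 + 728*√21/3)/(102496/21 + 364*√21)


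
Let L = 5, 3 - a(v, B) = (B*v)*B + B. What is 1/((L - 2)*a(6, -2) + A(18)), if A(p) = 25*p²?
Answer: 1/8043 ≈ 0.00012433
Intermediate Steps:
a(v, B) = 3 - B - v*B² (a(v, B) = 3 - ((B*v)*B + B) = 3 - (v*B² + B) = 3 - (B + v*B²) = 3 + (-B - v*B²) = 3 - B - v*B²)
1/((L - 2)*a(6, -2) + A(18)) = 1/((5 - 2)*(3 - 1*(-2) - 1*6*(-2)²) + 25*18²) = 1/(3*(3 + 2 - 1*6*4) + 25*324) = 1/(3*(3 + 2 - 24) + 8100) = 1/(3*(-19) + 8100) = 1/(-57 + 8100) = 1/8043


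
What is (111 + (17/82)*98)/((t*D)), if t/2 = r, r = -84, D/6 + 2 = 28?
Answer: -673/134316 ≈ -0.0050106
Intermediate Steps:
D = 156 (D = -12 + 6*28 = -12 + 168 = 156)
t = -168 (t = 2*(-84) = -168)
(111 + (17/82)*98)/((t*D)) = (111 + (17/82)*98)/((-168*156)) = (111 + (17*(1/82))*98)/(-26208) = (111 + (17/82)*98)*(-1/26208) = (111 + 833/41)*(-1/26208) = (5384/41)*(-1/26208) = -673/134316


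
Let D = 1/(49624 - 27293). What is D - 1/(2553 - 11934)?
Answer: 31712/209487111 ≈ 0.00015138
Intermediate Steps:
D = 1/22331 ≈ 4.4781e-5
D - 1/(2553 - 11934) = 1/22331 - 1/(2553 - 11934) = 1/22331 - 1/(-9381) = 1/22331 - 1*(-1/9381) = 1/22331 + 1/9381 = 31712/209487111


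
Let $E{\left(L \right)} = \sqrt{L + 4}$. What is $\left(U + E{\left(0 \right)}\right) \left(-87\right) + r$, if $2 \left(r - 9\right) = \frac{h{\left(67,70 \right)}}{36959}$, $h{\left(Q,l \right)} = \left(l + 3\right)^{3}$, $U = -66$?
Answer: $\frac{412629703}{73918} \approx 5582.3$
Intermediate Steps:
$E{\left(L \right)} = \sqrt{4 + L}$
$h{\left(Q,l \right)} = \left(3 + l\right)^{3}$
$r = \frac{1054279}{73918}$ ($r = 9 + \frac{\left(3 + 70\right)^{3} \cdot \frac{1}{36959}}{2} = 9 + \frac{73^{3} \cdot \frac{1}{36959}}{2} = 9 + \frac{389017 \cdot \frac{1}{36959}}{2} = 9 + \frac{1}{2} \cdot \frac{389017}{36959} = 9 + \frac{389017}{73918} = \frac{1054279}{73918} \approx 14.263$)
$\left(U + E{\left(0 \right)}\right) \left(-87\right) + r = \left(-66 + \sqrt{4 + 0}\right) \left(-87\right) + \frac{1054279}{73918} = \left(-66 + \sqrt{4}\right) \left(-87\right) + \frac{1054279}{73918} = \left(-66 + 2\right) \left(-87\right) + \frac{1054279}{73918} = \left(-64\right) \left(-87\right) + \frac{1054279}{73918} = 5568 + \frac{1054279}{73918} = \frac{412629703}{73918}$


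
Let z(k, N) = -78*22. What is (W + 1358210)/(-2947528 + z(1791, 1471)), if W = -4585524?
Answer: 70159/64114 ≈ 1.0943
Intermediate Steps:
z(k, N) = -1716
(W + 1358210)/(-2947528 + z(1791, 1471)) = (-4585524 + 1358210)/(-2947528 - 1716) = -3227314/(-2949244) = -3227314*(-1/2949244) = 70159/64114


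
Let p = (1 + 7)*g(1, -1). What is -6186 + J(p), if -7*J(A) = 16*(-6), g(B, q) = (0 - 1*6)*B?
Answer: -43206/7 ≈ -6172.3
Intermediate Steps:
g(B, q) = -6*B (g(B, q) = (0 - 6)*B = -6*B)
p = -48 (p = (1 + 7)*(-6*1) = 8*(-6) = -48)
J(A) = 96/7 (J(A) = -16*(-6)/7 = -⅐*(-96) = 96/7)
-6186 + J(p) = -6186 + 96/7 = -43206/7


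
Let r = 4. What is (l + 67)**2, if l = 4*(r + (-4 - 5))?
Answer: 2209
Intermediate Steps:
l = -20 (l = 4*(4 + (-4 - 5)) = 4*(4 - 9) = 4*(-5) = -20)
(l + 67)**2 = (-20 + 67)**2 = 47**2 = 2209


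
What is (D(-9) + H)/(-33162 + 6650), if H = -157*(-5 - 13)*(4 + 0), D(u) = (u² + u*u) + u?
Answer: -11457/26512 ≈ -0.43214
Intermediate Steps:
D(u) = u + 2*u² (D(u) = (u² + u²) + u = 2*u² + u = u + 2*u²)
H = 11304 (H = -(-2826)*4 = -157*(-72) = 11304)
(D(-9) + H)/(-33162 + 6650) = (-9*(1 + 2*(-9)) + 11304)/(-33162 + 6650) = (-9*(1 - 18) + 11304)/(-26512) = (-9*(-17) + 11304)*(-1/26512) = (153 + 11304)*(-1/26512) = 11457*(-1/26512) = -11457/26512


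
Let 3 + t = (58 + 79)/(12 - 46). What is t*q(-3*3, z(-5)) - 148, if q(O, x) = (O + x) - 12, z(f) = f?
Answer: 591/17 ≈ 34.765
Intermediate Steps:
q(O, x) = -12 + O + x
t = -239/34 (t = -3 + (58 + 79)/(12 - 46) = -3 + 137/(-34) = -3 + 137*(-1/34) = -3 - 137/34 = -239/34 ≈ -7.0294)
t*q(-3*3, z(-5)) - 148 = -239*(-12 - 3*3 - 5)/34 - 148 = -239*(-12 - 9 - 5)/34 - 148 = -239/34*(-26) - 148 = 3107/17 - 148 = 591/17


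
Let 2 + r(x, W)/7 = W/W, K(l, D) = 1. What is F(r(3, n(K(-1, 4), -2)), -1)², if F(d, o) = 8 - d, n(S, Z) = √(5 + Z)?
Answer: 225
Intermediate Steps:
r(x, W) = -7 (r(x, W) = -14 + 7*(W/W) = -14 + 7*1 = -14 + 7 = -7)
F(r(3, n(K(-1, 4), -2)), -1)² = (8 - 1*(-7))² = (8 + 7)² = 15² = 225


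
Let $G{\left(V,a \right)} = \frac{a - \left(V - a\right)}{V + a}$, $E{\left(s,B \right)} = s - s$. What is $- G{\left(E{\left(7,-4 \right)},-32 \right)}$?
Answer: $-2$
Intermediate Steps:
$E{\left(s,B \right)} = 0$
$G{\left(V,a \right)} = \frac{- V + 2 a}{V + a}$
$- G{\left(E{\left(7,-4 \right)},-32 \right)} = - \frac{\left(-1\right) 0 + 2 \left(-32\right)}{0 - 32} = - \frac{0 - 64}{-32} = - \frac{\left(-1\right) \left(-64\right)}{32} = \left(-1\right) 2 = -2$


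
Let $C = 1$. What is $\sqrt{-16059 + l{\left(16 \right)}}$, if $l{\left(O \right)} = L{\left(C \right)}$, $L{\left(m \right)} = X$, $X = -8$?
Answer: $i \sqrt{16067} \approx 126.76 i$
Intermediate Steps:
$L{\left(m \right)} = -8$
$l{\left(O \right)} = -8$
$\sqrt{-16059 + l{\left(16 \right)}} = \sqrt{-16059 - 8} = \sqrt{-16067} = i \sqrt{16067}$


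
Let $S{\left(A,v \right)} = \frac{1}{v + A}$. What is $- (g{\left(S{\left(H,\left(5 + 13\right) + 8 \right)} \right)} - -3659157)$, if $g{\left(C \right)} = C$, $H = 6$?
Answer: $- \frac{117093025}{32} \approx -3.6592 \cdot 10^{6}$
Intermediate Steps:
$S{\left(A,v \right)} = \frac{1}{A + v}$
$- (g{\left(S{\left(H,\left(5 + 13\right) + 8 \right)} \right)} - -3659157) = - (\frac{1}{6 + \left(\left(5 + 13\right) + 8\right)} - -3659157) = - (\frac{1}{6 + \left(18 + 8\right)} + 3659157) = - (\frac{1}{6 + 26} + 3659157) = - (\frac{1}{32} + 3659157) = \left(-1\right) \frac{117093025}{32} = - \frac{117093025}{32}$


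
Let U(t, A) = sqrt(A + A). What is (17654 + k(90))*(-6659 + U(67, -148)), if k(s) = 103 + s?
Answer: -118843173 + 35694*I*sqrt(74) ≈ -1.1884e+8 + 3.0705e+5*I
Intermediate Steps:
U(t, A) = sqrt(2)*sqrt(A) (U(t, A) = sqrt(2*A) = sqrt(2)*sqrt(A))
(17654 + k(90))*(-6659 + U(67, -148)) = (17654 + (103 + 90))*(-6659 + sqrt(2)*sqrt(-148)) = (17654 + 193)*(-6659 + sqrt(2)*(2*I*sqrt(37))) = 17847*(-6659 + 2*I*sqrt(74)) = -118843173 + 35694*I*sqrt(74)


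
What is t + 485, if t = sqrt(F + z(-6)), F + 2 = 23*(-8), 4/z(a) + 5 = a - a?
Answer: 485 + I*sqrt(4670)/5 ≈ 485.0 + 13.667*I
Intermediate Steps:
z(a) = -4/5 (z(a) = 4/(-5 + (a - a)) = 4/(-5 + 0) = 4/(-5) = 4*(-1/5) = -4/5)
F = -186 (F = -2 + 23*(-8) = -2 - 184 = -186)
t = I*sqrt(4670)/5 (t = sqrt(-186 - 4/5) = sqrt(-934/5) = I*sqrt(4670)/5 ≈ 13.667*I)
t + 485 = I*sqrt(4670)/5 + 485 = 485 + I*sqrt(4670)/5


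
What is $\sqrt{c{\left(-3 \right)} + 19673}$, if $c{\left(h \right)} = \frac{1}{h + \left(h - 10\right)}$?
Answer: $\frac{\sqrt{314767}}{4} \approx 140.26$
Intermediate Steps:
$c{\left(h \right)} = \frac{1}{-10 + 2 h}$ ($c{\left(h \right)} = \frac{1}{h + \left(h - 10\right)} = \frac{1}{h + \left(-10 + h\right)} = \frac{1}{-10 + 2 h}$)
$\sqrt{c{\left(-3 \right)} + 19673} = \sqrt{\frac{1}{2 \left(-5 - 3\right)} + 19673} = \sqrt{\frac{1}{2 \left(-8\right)} + 19673} = \sqrt{\frac{1}{2} \left(- \frac{1}{8}\right) + 19673} = \sqrt{- \frac{1}{16} + 19673} = \sqrt{\frac{314767}{16}} = \frac{\sqrt{314767}}{4}$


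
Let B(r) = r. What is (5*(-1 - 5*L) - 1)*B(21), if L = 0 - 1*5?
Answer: 2499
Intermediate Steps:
L = -5 (L = 0 - 5 = -5)
(5*(-1 - 5*L) - 1)*B(21) = (5*(-1 - 5*(-5)) - 1)*21 = (5*(-1 + 25) - 1)*21 = (5*24 - 1)*21 = (120 - 1)*21 = 119*21 = 2499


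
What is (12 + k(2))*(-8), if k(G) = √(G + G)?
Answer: -112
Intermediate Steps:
k(G) = √2*√G (k(G) = √(2*G) = √2*√G)
(12 + k(2))*(-8) = (12 + √2*√2)*(-8) = (12 + 2)*(-8) = 14*(-8) = -112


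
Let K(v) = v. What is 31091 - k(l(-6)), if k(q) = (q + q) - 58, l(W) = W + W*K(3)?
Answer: 31197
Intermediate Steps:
l(W) = 4*W (l(W) = W + W*3 = W + 3*W = 4*W)
k(q) = -58 + 2*q (k(q) = 2*q - 58 = -58 + 2*q)
31091 - k(l(-6)) = 31091 - (-58 + 2*(4*(-6))) = 31091 - (-58 + 2*(-24)) = 31091 - (-58 - 48) = 31091 - 1*(-106) = 31091 + 106 = 31197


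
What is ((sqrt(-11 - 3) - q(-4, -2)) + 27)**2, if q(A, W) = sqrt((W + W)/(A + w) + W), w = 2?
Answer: (27 + I*sqrt(14))**2 ≈ 715.0 + 202.05*I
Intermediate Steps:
q(A, W) = sqrt(W + 2*W/(2 + A)) (q(A, W) = sqrt((W + W)/(A + 2) + W) = sqrt((2*W)/(2 + A) + W) = sqrt(2*W/(2 + A) + W) = sqrt(W + 2*W/(2 + A)))
((sqrt(-11 - 3) - q(-4, -2)) + 27)**2 = ((sqrt(-11 - 3) - sqrt(-2*(4 - 4)/(2 - 4))) + 27)**2 = ((sqrt(-14) - sqrt(-2*0/(-2))) + 27)**2 = ((I*sqrt(14) - sqrt(-2*(-1/2)*0)) + 27)**2 = ((I*sqrt(14) - sqrt(0)) + 27)**2 = ((I*sqrt(14) - 1*0) + 27)**2 = ((I*sqrt(14) + 0) + 27)**2 = (I*sqrt(14) + 27)**2 = (27 + I*sqrt(14))**2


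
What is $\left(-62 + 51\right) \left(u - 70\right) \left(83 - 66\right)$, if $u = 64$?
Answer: $1122$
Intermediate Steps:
$\left(-62 + 51\right) \left(u - 70\right) \left(83 - 66\right) = \left(-62 + 51\right) \left(64 - 70\right) \left(83 - 66\right) = \left(-11\right) \left(-6\right) \left(83 - 66\right) = 66 \cdot 17 = 1122$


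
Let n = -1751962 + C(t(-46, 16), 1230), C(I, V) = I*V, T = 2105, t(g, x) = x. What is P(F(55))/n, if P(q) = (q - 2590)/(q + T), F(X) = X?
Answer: 169/249448608 ≈ 6.7749e-7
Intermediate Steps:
P(q) = (-2590 + q)/(2105 + q) (P(q) = (q - 2590)/(q + 2105) = (-2590 + q)/(2105 + q))
n = -1732282 (n = -1751962 + 16*1230 = -1751962 + 19680 = -1732282)
P(F(55))/n = ((-2590 + 55)/(2105 + 55))/(-1732282) = (-2535/2160)*(-1/1732282) = ((1/2160)*(-2535))*(-1/1732282) = -169/144*(-1/1732282) = 169/249448608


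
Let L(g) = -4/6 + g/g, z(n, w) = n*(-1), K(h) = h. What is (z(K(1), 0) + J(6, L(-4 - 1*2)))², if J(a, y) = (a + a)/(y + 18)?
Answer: 361/3025 ≈ 0.11934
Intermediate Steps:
z(n, w) = -n
L(g) = ⅓ (L(g) = -4*⅙ + 1 = -⅔ + 1 = ⅓)
J(a, y) = 2*a/(18 + y) (J(a, y) = (2*a)/(18 + y) = 2*a/(18 + y))
(z(K(1), 0) + J(6, L(-4 - 1*2)))² = (-1*1 + 2*6/(18 + ⅓))² = (-1 + 2*6/(55/3))² = (-1 + 2*6*(3/55))² = (-1 + 36/55)² = (-19/55)² = 361/3025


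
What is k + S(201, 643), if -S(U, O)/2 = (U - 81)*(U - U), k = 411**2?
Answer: 168921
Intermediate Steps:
k = 168921
S(U, O) = 0 (S(U, O) = -2*(U - 81)*(U - U) = -2*(-81 + U)*0 = -2*0 = 0)
k + S(201, 643) = 168921 + 0 = 168921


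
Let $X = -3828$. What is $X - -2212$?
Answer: $-1616$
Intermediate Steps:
$X - -2212 = -3828 - -2212 = -3828 + 2212 = -1616$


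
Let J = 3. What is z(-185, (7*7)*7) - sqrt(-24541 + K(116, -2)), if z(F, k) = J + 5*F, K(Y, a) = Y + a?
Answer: -922 - I*sqrt(24427) ≈ -922.0 - 156.29*I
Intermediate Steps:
z(F, k) = 3 + 5*F
z(-185, (7*7)*7) - sqrt(-24541 + K(116, -2)) = (3 + 5*(-185)) - sqrt(-24541 + (116 - 2)) = (3 - 925) - sqrt(-24541 + 114) = -922 - sqrt(-24427) = -922 - I*sqrt(24427)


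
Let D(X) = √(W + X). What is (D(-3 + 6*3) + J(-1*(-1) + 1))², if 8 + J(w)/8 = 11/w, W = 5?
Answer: 420 - 80*√5 ≈ 241.11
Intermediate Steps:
J(w) = -64 + 88/w (J(w) = -64 + 8*(11/w) = -64 + 88/w)
D(X) = √(5 + X)
(D(-3 + 6*3) + J(-1*(-1) + 1))² = (√(5 + (-3 + 6*3)) + (-64 + 88/(-1*(-1) + 1)))² = (√(5 + (-3 + 18)) + (-64 + 88/(1 + 1)))² = (√(5 + 15) + (-64 + 88/2))² = (√20 + (-64 + 88*(½)))² = (2*√5 + (-64 + 44))² = (2*√5 - 20)² = (-20 + 2*√5)²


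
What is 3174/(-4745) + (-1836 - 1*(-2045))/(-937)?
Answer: -3965743/4446065 ≈ -0.89197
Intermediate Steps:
3174/(-4745) + (-1836 - 1*(-2045))/(-937) = 3174*(-1/4745) + (-1836 + 2045)*(-1/937) = -3174/4745 + 209*(-1/937) = -3174/4745 - 209/937 = -3965743/4446065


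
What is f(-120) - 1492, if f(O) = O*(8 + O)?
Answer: 11948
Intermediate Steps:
f(-120) - 1492 = -120*(8 - 120) - 1492 = -120*(-112) - 1492 = 13440 - 1492 = 11948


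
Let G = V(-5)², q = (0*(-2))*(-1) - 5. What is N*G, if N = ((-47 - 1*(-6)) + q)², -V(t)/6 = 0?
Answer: 0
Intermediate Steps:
V(t) = 0 (V(t) = -6*0 = 0)
q = -5 (q = 0*(-1) - 5 = 0 - 5 = -5)
N = 2116 (N = ((-47 - 1*(-6)) - 5)² = ((-47 + 6) - 5)² = (-41 - 5)² = (-46)² = 2116)
G = 0 (G = 0² = 0)
N*G = 2116*0 = 0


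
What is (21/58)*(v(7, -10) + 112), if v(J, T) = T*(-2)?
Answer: 1386/29 ≈ 47.793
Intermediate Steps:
v(J, T) = -2*T
(21/58)*(v(7, -10) + 112) = (21/58)*(-2*(-10) + 112) = (21*(1/58))*(20 + 112) = (21/58)*132 = 1386/29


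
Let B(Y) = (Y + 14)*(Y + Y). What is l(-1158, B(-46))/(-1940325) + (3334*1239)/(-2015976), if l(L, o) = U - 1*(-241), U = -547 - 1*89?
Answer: -267144954931/130388287740 ≈ -2.0488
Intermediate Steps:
U = -636 (U = -547 - 89 = -636)
B(Y) = 2*Y*(14 + Y) (B(Y) = (14 + Y)*(2*Y) = 2*Y*(14 + Y))
l(L, o) = -395 (l(L, o) = -636 - 1*(-241) = -636 + 241 = -395)
l(-1158, B(-46))/(-1940325) + (3334*1239)/(-2015976) = -395/(-1940325) + (3334*1239)/(-2015976) = -395*(-1/1940325) + 4130826*(-1/2015976) = 79/388065 - 688471/335996 = -267144954931/130388287740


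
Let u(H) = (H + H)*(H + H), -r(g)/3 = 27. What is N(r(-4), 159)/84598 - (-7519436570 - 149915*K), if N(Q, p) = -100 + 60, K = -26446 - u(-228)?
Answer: -1168211284667060/42299 ≈ -2.7618e+10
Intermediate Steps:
r(g) = -81 (r(g) = -3*27 = -81)
u(H) = 4*H² (u(H) = (2*H)*(2*H) = 4*H²)
K = -234382 (K = -26446 - 4*(-228)² = -26446 - 4*51984 = -26446 - 1*207936 = -26446 - 207936 = -234382)
N(Q, p) = -40
N(r(-4), 159)/84598 - (-7519436570 - 149915*K) = -40/84598 - 149915/(1/(-50158 - 1*(-234382))) = -40*1/84598 - 149915/(1/(-50158 + 234382)) = -20/42299 - 149915/(1/184224) = -20/42299 - 149915/1/184224 = -20/42299 - 149915*184224 = -20/42299 - 27617940960 = -1168211284667060/42299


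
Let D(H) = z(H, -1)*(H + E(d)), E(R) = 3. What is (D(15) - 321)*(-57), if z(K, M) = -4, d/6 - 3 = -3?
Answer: 22401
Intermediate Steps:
d = 0 (d = 18 + 6*(-3) = 18 - 18 = 0)
D(H) = -12 - 4*H (D(H) = -4*(H + 3) = -4*(3 + H) = -12 - 4*H)
(D(15) - 321)*(-57) = ((-12 - 4*15) - 321)*(-57) = ((-12 - 60) - 321)*(-57) = (-72 - 321)*(-57) = -393*(-57) = 22401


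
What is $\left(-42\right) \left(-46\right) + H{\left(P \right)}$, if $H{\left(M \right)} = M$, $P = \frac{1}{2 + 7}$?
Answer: $\frac{17389}{9} \approx 1932.1$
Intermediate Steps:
$P = \frac{1}{9} \approx 0.11111$
$\left(-42\right) \left(-46\right) + H{\left(P \right)} = \left(-42\right) \left(-46\right) + \frac{1}{9} = 1932 + \frac{1}{9} = \frac{17389}{9}$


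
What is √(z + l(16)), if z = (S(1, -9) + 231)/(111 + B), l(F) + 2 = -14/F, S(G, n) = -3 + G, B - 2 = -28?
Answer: I*√20910/340 ≈ 0.4253*I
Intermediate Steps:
B = -26 (B = 2 - 28 = -26)
l(F) = -2 - 14/F
z = 229/85 (z = ((-3 + 1) + 231)/(111 - 26) = (-2 + 231)/85 = 229*(1/85) = 229/85 ≈ 2.6941)
√(z + l(16)) = √(229/85 + (-2 - 14/16)) = √(229/85 + (-2 - 14*1/16)) = √(229/85 + (-2 - 7/8)) = √(229/85 - 23/8) = √(-123/680) = I*√20910/340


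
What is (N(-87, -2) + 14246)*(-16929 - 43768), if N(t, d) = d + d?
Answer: -864446674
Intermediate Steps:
N(t, d) = 2*d
(N(-87, -2) + 14246)*(-16929 - 43768) = (2*(-2) + 14246)*(-16929 - 43768) = (-4 + 14246)*(-60697) = 14242*(-60697) = -864446674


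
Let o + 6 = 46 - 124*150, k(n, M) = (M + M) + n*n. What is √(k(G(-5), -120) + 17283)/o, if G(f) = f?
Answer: -√4267/9280 ≈ -0.0070390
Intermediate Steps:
k(n, M) = n² + 2*M (k(n, M) = 2*M + n² = n² + 2*M)
o = -18560 (o = -6 + (46 - 124*150) = -6 + (46 - 18600) = -6 - 18554 = -18560)
√(k(G(-5), -120) + 17283)/o = √(((-5)² + 2*(-120)) + 17283)/(-18560) = √((25 - 240) + 17283)*(-1/18560) = √(-215 + 17283)*(-1/18560) = √17068*(-1/18560) = (2*√4267)*(-1/18560) = -√4267/9280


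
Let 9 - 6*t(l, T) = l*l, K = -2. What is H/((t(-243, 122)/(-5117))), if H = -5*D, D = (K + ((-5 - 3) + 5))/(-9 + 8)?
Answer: -25585/1968 ≈ -13.001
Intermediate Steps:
D = 5 (D = (-2 + ((-5 - 3) + 5))/(-9 + 8) = (-2 + (-8 + 5))/(-1) = (-2 - 3)*(-1) = -5*(-1) = 5)
t(l, T) = 3/2 - l**2/6 (t(l, T) = 3/2 - l*l/6 = 3/2 - l**2/6)
H = -25 (H = -5*5 = -25)
H/((t(-243, 122)/(-5117))) = -25*(-5117/(3/2 - 1/6*(-243)**2)) = -25*(-5117/(3/2 - 1/6*59049)) = -25*(-5117/(3/2 - 19683/2)) = -25/((-9840*(-1/5117))) = -25/9840/5117 = -25*5117/9840 = -25585/1968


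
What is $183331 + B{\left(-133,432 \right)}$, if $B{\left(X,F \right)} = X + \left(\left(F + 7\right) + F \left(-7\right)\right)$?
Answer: $180613$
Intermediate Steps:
$B{\left(X,F \right)} = 7 + X - 6 F$ ($B{\left(X,F \right)} = X - \left(-7 + 6 F\right) = 7 + X - 6 F$)
$183331 + B{\left(-133,432 \right)} = 183331 - 2718 = 180613$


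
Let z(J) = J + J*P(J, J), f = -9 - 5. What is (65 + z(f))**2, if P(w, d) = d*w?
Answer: 7252249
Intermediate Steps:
f = -14
z(J) = J + J**3 (z(J) = J + J*(J*J) = J + J*J**2 = J + J**3)
(65 + z(f))**2 = (65 + (-14 + (-14)**3))**2 = (65 + (-14 - 2744))**2 = (65 - 2758)**2 = (-2693)**2 = 7252249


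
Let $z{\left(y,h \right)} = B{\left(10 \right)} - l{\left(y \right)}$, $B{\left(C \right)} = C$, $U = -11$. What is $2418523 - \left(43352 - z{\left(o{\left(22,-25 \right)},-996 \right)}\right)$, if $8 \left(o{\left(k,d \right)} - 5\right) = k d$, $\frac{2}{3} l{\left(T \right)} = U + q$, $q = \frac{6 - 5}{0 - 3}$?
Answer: $2375198$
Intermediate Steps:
$q = - \frac{1}{3}$ ($q = 1 \frac{1}{-3} = 1 \left(- \frac{1}{3}\right) = - \frac{1}{3} \approx -0.33333$)
$l{\left(T \right)} = -17$ ($l{\left(T \right)} = \frac{3 \left(-11 - \frac{1}{3}\right)}{2} = \frac{3}{2} \left(- \frac{34}{3}\right) = -17$)
$o{\left(k,d \right)} = 5 + \frac{d k}{8}$ ($o{\left(k,d \right)} = 5 + \frac{k d}{8} = 5 + \frac{d k}{8}$)
$z{\left(y,h \right)} = 27$ ($z{\left(y,h \right)} = 10 - -17 = 10 + 17 = 27$)
$2418523 - \left(43352 - z{\left(o{\left(22,-25 \right)},-996 \right)}\right) = 2418523 - \left(43352 - 27\right) = 2418523 - 43325 = 2375198$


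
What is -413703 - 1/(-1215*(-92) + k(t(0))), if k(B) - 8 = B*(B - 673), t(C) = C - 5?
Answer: -47649484135/115178 ≈ -4.1370e+5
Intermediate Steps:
t(C) = -5 + C
k(B) = 8 + B*(-673 + B) (k(B) = 8 + B*(B - 673) = 8 + B*(-673 + B))
-413703 - 1/(-1215*(-92) + k(t(0))) = -413703 - 1/(-1215*(-92) + (8 + (-5 + 0)**2 - 673*(-5 + 0))) = -413703 - 1/(111780 + (8 + (-5)**2 - 673*(-5))) = -413703 - 1/(111780 + (8 + 25 + 3365)) = -413703 - 1/(111780 + 3398) = -413703 - 1/115178 = -47649484135/115178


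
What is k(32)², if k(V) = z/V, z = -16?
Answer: ¼ ≈ 0.25000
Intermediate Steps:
k(V) = -16/V
k(32)² = (-16/32)² = (-16*1/32)² = (-½)² = ¼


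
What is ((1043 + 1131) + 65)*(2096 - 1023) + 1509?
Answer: 2403956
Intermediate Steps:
((1043 + 1131) + 65)*(2096 - 1023) + 1509 = (2174 + 65)*1073 + 1509 = 2239*1073 + 1509 = 2402447 + 1509 = 2403956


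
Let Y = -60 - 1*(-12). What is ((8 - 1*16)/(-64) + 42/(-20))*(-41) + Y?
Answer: 1319/40 ≈ 32.975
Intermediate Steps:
Y = -48 (Y = -60 + 12 = -48)
((8 - 1*16)/(-64) + 42/(-20))*(-41) + Y = ((8 - 1*16)/(-64) + 42/(-20))*(-41) - 48 = ((8 - 16)*(-1/64) + 42*(-1/20))*(-41) - 48 = (-8*(-1/64) - 21/10)*(-41) - 48 = (⅛ - 21/10)*(-41) - 48 = -79/40*(-41) - 48 = 3239/40 - 48 = 1319/40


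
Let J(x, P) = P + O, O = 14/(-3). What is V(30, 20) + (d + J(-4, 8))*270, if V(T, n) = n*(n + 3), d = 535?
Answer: 145810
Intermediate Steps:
O = -14/3 (O = 14*(-1/3) = -14/3 ≈ -4.6667)
V(T, n) = n*(3 + n)
J(x, P) = -14/3 + P (J(x, P) = P - 14/3 = -14/3 + P)
V(30, 20) + (d + J(-4, 8))*270 = 20*(3 + 20) + (535 + (-14/3 + 8))*270 = 20*23 + (535 + 10/3)*270 = 460 + (1615/3)*270 = 460 + 145350 = 145810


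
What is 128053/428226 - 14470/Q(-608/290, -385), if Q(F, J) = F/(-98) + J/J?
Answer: -14674902477493/1035878694 ≈ -14167.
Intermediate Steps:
Q(F, J) = 1 - F/98 (Q(F, J) = F*(-1/98) + 1 = -F/98 + 1 = 1 - F/98)
128053/428226 - 14470/Q(-608/290, -385) = 128053/428226 - 14470/(1 - (-304)/(49*290)) = 128053*(1/428226) - 14470/(1 - (-304)/(49*290)) = 128053/428226 - 14470/(1 - 1/98*(-304/145)) = 128053/428226 - 14470/(1 + 152/7105) = 128053/428226 - 14470/7257/7105 = 128053/428226 - 14470*7105/7257 = 128053/428226 - 102809350/7257 = -14674902477493/1035878694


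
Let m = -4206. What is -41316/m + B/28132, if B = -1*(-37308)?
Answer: 54967465/4930133 ≈ 11.149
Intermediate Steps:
B = 37308
-41316/m + B/28132 = -41316/(-4206) + 37308/28132 = -41316*(-1/4206) + 37308*(1/28132) = 6886/701 + 9327/7033 = 54967465/4930133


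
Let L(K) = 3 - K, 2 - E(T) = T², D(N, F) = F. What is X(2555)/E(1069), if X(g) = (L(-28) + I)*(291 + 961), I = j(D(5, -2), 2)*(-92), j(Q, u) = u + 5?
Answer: 767476/1142759 ≈ 0.67160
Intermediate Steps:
j(Q, u) = 5 + u
E(T) = 2 - T²
I = -644 (I = (5 + 2)*(-92) = 7*(-92) = -644)
X(g) = -767476 (X(g) = ((3 - 1*(-28)) - 644)*(291 + 961) = ((3 + 28) - 644)*1252 = (31 - 644)*1252 = -613*1252 = -767476)
X(2555)/E(1069) = -767476/(2 - 1*1069²) = -767476/(2 - 1*1142761) = -767476/(2 - 1142761) = -767476/(-1142759) = -767476*(-1/1142759) = 767476/1142759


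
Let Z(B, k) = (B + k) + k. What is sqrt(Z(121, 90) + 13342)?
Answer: sqrt(13643) ≈ 116.80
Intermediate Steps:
Z(B, k) = B + 2*k
sqrt(Z(121, 90) + 13342) = sqrt((121 + 2*90) + 13342) = sqrt((121 + 180) + 13342) = sqrt(301 + 13342) = sqrt(13643)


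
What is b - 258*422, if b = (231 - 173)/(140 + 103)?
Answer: -26456810/243 ≈ -1.0888e+5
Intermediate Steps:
b = 58/243 ≈ 0.23868
b - 258*422 = 58/243 - 258*422 = 58/243 - 108876 = -26456810/243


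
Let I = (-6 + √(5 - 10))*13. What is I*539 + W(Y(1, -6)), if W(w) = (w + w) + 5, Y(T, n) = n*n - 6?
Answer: -41977 + 7007*I*√5 ≈ -41977.0 + 15668.0*I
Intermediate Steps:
Y(T, n) = -6 + n² (Y(T, n) = n² - 6 = -6 + n²)
W(w) = 5 + 2*w (W(w) = 2*w + 5 = 5 + 2*w)
I = -78 + 13*I*√5 (I = (-6 + √(-5))*13 = (-6 + I*√5)*13 = -78 + 13*I*√5 ≈ -78.0 + 29.069*I)
I*539 + W(Y(1, -6)) = (-78 + 13*I*√5)*539 + (5 + 2*(-6 + (-6)²)) = (-42042 + 7007*I*√5) + (5 + 2*(-6 + 36)) = (-42042 + 7007*I*√5) + (5 + 2*30) = (-42042 + 7007*I*√5) + (5 + 60) = (-42042 + 7007*I*√5) + 65 = -41977 + 7007*I*√5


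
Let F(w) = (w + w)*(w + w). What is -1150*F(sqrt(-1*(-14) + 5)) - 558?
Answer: -87958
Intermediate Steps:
F(w) = 4*w**2 (F(w) = (2*w)*(2*w) = 4*w**2)
-1150*F(sqrt(-1*(-14) + 5)) - 558 = -4600*(sqrt(-1*(-14) + 5))**2 - 558 = -4600*(sqrt(14 + 5))**2 - 558 = -4600*(sqrt(19))**2 - 558 = -4600*19 - 558 = -1150*76 - 558 = -87400 - 558 = -87958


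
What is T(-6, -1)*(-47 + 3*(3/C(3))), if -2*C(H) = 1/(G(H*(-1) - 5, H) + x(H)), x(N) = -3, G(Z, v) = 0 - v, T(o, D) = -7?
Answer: -427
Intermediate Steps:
G(Z, v) = -v
C(H) = -1/(2*(-3 - H)) (C(H) = -1/(2*(-H - 3)) = -1/(2*(-3 - H)))
T(-6, -1)*(-47 + 3*(3/C(3))) = -7*(-47 + 3*(3/((1/(2*(3 + 3)))))) = -7*(-47 + 3*(3/(((½)/6)))) = -7*(-47 + 3*(3/(((½)*(⅙))))) = -7*(-47 + 3*(3/(1/12))) = -7*(-47 + 3*(3*12)) = -7*(-47 + 3*36) = -7*(-47 + 108) = -7*61 = -427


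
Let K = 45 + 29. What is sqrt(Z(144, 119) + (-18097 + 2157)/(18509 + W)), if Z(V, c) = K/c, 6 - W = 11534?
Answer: I*sqrt(1146640796574)/830739 ≈ 1.289*I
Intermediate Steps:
W = -11528 (W = 6 - 1*11534 = 6 - 11534 = -11528)
K = 74
Z(V, c) = 74/c
sqrt(Z(144, 119) + (-18097 + 2157)/(18509 + W)) = sqrt(74/119 + (-18097 + 2157)/(18509 - 11528)) = sqrt(74*(1/119) - 15940/6981) = sqrt(74/119 - 15940*1/6981) = sqrt(74/119 - 15940/6981) = sqrt(-1380266/830739) = I*sqrt(1146640796574)/830739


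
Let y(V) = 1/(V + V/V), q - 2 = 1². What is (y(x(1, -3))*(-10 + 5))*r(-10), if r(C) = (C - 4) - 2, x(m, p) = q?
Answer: 20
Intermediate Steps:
q = 3 (q = 2 + 1² = 2 + 1 = 3)
x(m, p) = 3
r(C) = -6 + C (r(C) = (-4 + C) - 2 = -6 + C)
y(V) = 1/(1 + V) (y(V) = 1/(V + 1) = 1/(1 + V))
(y(x(1, -3))*(-10 + 5))*r(-10) = ((-10 + 5)/(1 + 3))*(-6 - 10) = (-5/4)*(-16) = ((¼)*(-5))*(-16) = -5/4*(-16) = 20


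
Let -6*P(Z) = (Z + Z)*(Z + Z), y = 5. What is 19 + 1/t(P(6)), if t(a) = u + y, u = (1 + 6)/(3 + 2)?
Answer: 613/32 ≈ 19.156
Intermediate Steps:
u = 7/5 ≈ 1.4000
P(Z) = -2*Z²/3 (P(Z) = -(Z + Z)*(Z + Z)/6 = -2*Z*2*Z/6 = -2*Z²/3)
t(a) = 32/5 (t(a) = 7/5 + 5 = 32/5)
19 + 1/t(P(6)) = 19 + 1/(32/5) = 19 + 5/32 = 613/32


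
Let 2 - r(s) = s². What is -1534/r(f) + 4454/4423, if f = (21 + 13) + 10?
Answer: 7699459/4277041 ≈ 1.8002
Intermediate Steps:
f = 44 (f = 34 + 10 = 44)
r(s) = 2 - s²
-1534/r(f) + 4454/4423 = -1534/(2 - 1*44²) + 4454/4423 = -1534/(2 - 1*1936) + 4454*(1/4423) = -1534/(2 - 1936) + 4454/4423 = -1534/(-1934) + 4454/4423 = -1534*(-1/1934) + 4454/4423 = 767/967 + 4454/4423 = 7699459/4277041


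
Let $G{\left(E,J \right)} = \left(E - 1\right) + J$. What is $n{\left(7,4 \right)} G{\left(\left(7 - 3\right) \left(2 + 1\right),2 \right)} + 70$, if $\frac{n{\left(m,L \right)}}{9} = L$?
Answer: $538$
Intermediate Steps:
$G{\left(E,J \right)} = -1 + E + J$ ($G{\left(E,J \right)} = \left(-1 + E\right) + J = -1 + E + J$)
$n{\left(m,L \right)} = 9 L$
$n{\left(7,4 \right)} G{\left(\left(7 - 3\right) \left(2 + 1\right),2 \right)} + 70 = 9 \cdot 4 \left(-1 + \left(7 - 3\right) \left(2 + 1\right) + 2\right) + 70 = 36 \left(-1 + 4 \cdot 3 + 2\right) + 70 = 36 \left(-1 + 12 + 2\right) + 70 = 36 \cdot 13 + 70 = 468 + 70 = 538$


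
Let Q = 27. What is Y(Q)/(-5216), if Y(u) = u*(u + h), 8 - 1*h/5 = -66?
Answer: -10719/5216 ≈ -2.0550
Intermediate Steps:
h = 370 (h = 40 - 5*(-66) = 40 + 330 = 370)
Y(u) = u*(370 + u) (Y(u) = u*(u + 370) = u*(370 + u))
Y(Q)/(-5216) = (27*(370 + 27))/(-5216) = (27*397)*(-1/5216) = 10719*(-1/5216) = -10719/5216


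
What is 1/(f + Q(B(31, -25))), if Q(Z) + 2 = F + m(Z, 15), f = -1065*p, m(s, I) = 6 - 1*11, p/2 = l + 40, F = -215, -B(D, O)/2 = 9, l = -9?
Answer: -1/66252 ≈ -1.5094e-5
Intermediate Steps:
B(D, O) = -18 (B(D, O) = -2*9 = -18)
p = 62 (p = 2*(-9 + 40) = 2*31 = 62)
m(s, I) = -5 (m(s, I) = 6 - 11 = -5)
f = -66030 (f = -1065*62 = -66030)
Q(Z) = -222 (Q(Z) = -2 + (-215 - 5) = -2 - 220 = -222)
1/(f + Q(B(31, -25))) = 1/(-66030 - 222) = 1/(-66252) = -1/66252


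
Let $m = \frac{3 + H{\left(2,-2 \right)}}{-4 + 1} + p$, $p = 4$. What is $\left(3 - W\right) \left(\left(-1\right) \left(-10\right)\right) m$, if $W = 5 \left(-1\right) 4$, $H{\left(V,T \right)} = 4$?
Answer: $\frac{1150}{3} \approx 383.33$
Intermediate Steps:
$W = -20$ ($W = \left(-5\right) 4 = -20$)
$m = \frac{5}{3}$ ($m = \frac{3 + 4}{-4 + 1} + 4 = \frac{7}{-3} + 4 = 7 \left(- \frac{1}{3}\right) + 4 = - \frac{7}{3} + 4 = \frac{5}{3} \approx 1.6667$)
$\left(3 - W\right) \left(\left(-1\right) \left(-10\right)\right) m = \left(3 - -20\right) \left(\left(-1\right) \left(-10\right)\right) \frac{5}{3} = \left(3 + 20\right) 10 \cdot \frac{5}{3} = 23 \cdot 10 \cdot \frac{5}{3} = 230 \cdot \frac{5}{3} = \frac{1150}{3}$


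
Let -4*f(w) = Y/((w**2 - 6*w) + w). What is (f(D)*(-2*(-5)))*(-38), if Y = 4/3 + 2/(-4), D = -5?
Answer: 19/12 ≈ 1.5833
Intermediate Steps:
Y = 5/6 (Y = 4*(1/3) + 2*(-1/4) = 4/3 - 1/2 = 5/6 ≈ 0.83333)
f(w) = -5/(24*(w**2 - 5*w)) (f(w) = -5/(24*((w**2 - 6*w) + w)) = -5/(24*(w**2 - 5*w)))
(f(D)*(-2*(-5)))*(-38) = ((-5/24/(-5*(-5 - 5)))*(-2*(-5)))*(-38) = (-5/24*(-1/5)/(-10)*10)*(-38) = (-5/24*(-1/5)*(-1/10)*10)*(-38) = -1/240*10*(-38) = -1/24*(-38) = 19/12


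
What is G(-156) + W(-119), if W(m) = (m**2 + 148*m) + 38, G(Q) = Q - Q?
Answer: -3413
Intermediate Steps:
G(Q) = 0
W(m) = 38 + m**2 + 148*m
G(-156) + W(-119) = 0 + (38 + (-119)**2 + 148*(-119)) = 0 + (38 + 14161 - 17612) = 0 - 3413 = -3413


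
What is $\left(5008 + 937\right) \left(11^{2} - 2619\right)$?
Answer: $-14850610$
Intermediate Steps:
$\left(5008 + 937\right) \left(11^{2} - 2619\right) = 5945 \left(121 - 2619\right) = 5945 \left(-2498\right) = -14850610$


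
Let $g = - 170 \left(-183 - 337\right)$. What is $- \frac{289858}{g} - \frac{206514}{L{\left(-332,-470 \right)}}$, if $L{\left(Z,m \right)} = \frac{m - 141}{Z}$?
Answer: $- \frac{17932293451}{159800} \approx -1.1222 \cdot 10^{5}$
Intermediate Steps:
$L{\left(Z,m \right)} = \frac{-141 + m}{Z}$
$g = 88400$ ($g = \left(-170\right) \left(-520\right) = 88400$)
$- \frac{289858}{g} - \frac{206514}{L{\left(-332,-470 \right)}} = - \frac{289858}{88400} - \frac{206514}{\frac{1}{-332} \left(-141 - 470\right)} = \left(-289858\right) \frac{1}{88400} - \frac{206514}{\left(- \frac{1}{332}\right) \left(-611\right)} = - \frac{144929}{44200} - \frac{206514}{\frac{611}{332}} = - \frac{144929}{44200} - \frac{68562648}{611} = - \frac{17932293451}{159800}$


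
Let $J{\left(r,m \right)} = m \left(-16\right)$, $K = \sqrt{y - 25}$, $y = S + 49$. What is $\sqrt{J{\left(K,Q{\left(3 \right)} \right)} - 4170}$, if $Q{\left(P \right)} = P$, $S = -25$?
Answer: $i \sqrt{4218} \approx 64.946 i$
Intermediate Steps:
$y = 24$ ($y = -25 + 49 = 24$)
$K = i$ ($K = \sqrt{24 - 25} = \sqrt{-1} = i \approx 1.0 i$)
$J{\left(r,m \right)} = - 16 m$
$\sqrt{J{\left(K,Q{\left(3 \right)} \right)} - 4170} = \sqrt{\left(-16\right) 3 - 4170} = \sqrt{-48 - 4170} = \sqrt{-4218} = i \sqrt{4218}$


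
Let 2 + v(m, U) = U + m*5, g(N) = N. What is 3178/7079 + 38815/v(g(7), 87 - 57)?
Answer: 39281657/63711 ≈ 616.56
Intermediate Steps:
v(m, U) = -2 + U + 5*m (v(m, U) = -2 + (U + m*5) = -2 + (U + 5*m) = -2 + U + 5*m)
3178/7079 + 38815/v(g(7), 87 - 57) = 3178/7079 + 38815/(-2 + (87 - 57) + 5*7) = 3178*(1/7079) + 38815/(-2 + 30 + 35) = 3178/7079 + 38815/63 = 3178/7079 + 38815*(1/63) = 3178/7079 + 5545/9 = 39281657/63711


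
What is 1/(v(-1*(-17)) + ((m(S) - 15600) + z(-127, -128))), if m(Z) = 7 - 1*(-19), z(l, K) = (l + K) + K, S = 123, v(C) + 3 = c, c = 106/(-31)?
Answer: -31/494866 ≈ -6.2643e-5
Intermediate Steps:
c = -106/31 (c = 106*(-1/31) = -106/31 ≈ -3.4194)
v(C) = -199/31 (v(C) = -3 - 106/31 = -199/31)
z(l, K) = l + 2*K (z(l, K) = (K + l) + K = l + 2*K)
m(Z) = 26 (m(Z) = 7 + 19 = 26)
1/(v(-1*(-17)) + ((m(S) - 15600) + z(-127, -128))) = 1/(-199/31 + ((26 - 15600) + (-127 + 2*(-128)))) = 1/(-199/31 + (-15574 + (-127 - 256))) = 1/(-199/31 + (-15574 - 383)) = 1/(-199/31 - 15957) = 1/(-494866/31) = -31/494866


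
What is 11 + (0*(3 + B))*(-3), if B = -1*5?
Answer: 11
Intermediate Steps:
B = -5
11 + (0*(3 + B))*(-3) = 11 + (0*(3 - 5))*(-3) = 11 + (0*(-2))*(-3) = 11 + 0*(-3) = 11 + 0 = 11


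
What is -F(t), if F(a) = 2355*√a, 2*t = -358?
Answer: -2355*I*√179 ≈ -31508.0*I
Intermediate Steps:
t = -179 (t = (½)*(-358) = -179)
-F(t) = -2355*√(-179) = -2355*I*√179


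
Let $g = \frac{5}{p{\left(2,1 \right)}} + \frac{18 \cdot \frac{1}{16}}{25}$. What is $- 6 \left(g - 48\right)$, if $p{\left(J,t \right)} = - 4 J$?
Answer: $\frac{7287}{25} \approx 291.48$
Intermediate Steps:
$g = - \frac{29}{50}$ ($g = \frac{5}{\left(-4\right) 2} + \frac{18 \cdot \frac{1}{16}}{25} = \frac{5}{-8} + 18 \cdot \frac{1}{16} \cdot \frac{1}{25} = 5 \left(- \frac{1}{8}\right) + \frac{9}{8} \cdot \frac{1}{25} = - \frac{5}{8} + \frac{9}{200} = - \frac{29}{50} \approx -0.58$)
$- 6 \left(g - 48\right) = - 6 \left(- \frac{29}{50} - 48\right) = \left(-6\right) \left(- \frac{2429}{50}\right) = \frac{7287}{25}$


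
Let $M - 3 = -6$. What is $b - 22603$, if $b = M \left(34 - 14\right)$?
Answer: $-22663$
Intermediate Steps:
$M = -3$ ($M = 3 - 6 = -3$)
$b = -60$ ($b = - 3 \left(34 - 14\right) = \left(-3\right) 20 = -60$)
$b - 22603 = -60 - 22603 = -22663$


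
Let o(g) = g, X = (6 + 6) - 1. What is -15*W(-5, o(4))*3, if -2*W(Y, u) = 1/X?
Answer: 45/22 ≈ 2.0455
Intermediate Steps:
X = 11 (X = 12 - 1 = 11)
W(Y, u) = -1/22 (W(Y, u) = -1/2/11 = -1/2*1/11 = -1/22)
-15*W(-5, o(4))*3 = -15*(-1/22)*3 = (15/22)*3 = 45/22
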